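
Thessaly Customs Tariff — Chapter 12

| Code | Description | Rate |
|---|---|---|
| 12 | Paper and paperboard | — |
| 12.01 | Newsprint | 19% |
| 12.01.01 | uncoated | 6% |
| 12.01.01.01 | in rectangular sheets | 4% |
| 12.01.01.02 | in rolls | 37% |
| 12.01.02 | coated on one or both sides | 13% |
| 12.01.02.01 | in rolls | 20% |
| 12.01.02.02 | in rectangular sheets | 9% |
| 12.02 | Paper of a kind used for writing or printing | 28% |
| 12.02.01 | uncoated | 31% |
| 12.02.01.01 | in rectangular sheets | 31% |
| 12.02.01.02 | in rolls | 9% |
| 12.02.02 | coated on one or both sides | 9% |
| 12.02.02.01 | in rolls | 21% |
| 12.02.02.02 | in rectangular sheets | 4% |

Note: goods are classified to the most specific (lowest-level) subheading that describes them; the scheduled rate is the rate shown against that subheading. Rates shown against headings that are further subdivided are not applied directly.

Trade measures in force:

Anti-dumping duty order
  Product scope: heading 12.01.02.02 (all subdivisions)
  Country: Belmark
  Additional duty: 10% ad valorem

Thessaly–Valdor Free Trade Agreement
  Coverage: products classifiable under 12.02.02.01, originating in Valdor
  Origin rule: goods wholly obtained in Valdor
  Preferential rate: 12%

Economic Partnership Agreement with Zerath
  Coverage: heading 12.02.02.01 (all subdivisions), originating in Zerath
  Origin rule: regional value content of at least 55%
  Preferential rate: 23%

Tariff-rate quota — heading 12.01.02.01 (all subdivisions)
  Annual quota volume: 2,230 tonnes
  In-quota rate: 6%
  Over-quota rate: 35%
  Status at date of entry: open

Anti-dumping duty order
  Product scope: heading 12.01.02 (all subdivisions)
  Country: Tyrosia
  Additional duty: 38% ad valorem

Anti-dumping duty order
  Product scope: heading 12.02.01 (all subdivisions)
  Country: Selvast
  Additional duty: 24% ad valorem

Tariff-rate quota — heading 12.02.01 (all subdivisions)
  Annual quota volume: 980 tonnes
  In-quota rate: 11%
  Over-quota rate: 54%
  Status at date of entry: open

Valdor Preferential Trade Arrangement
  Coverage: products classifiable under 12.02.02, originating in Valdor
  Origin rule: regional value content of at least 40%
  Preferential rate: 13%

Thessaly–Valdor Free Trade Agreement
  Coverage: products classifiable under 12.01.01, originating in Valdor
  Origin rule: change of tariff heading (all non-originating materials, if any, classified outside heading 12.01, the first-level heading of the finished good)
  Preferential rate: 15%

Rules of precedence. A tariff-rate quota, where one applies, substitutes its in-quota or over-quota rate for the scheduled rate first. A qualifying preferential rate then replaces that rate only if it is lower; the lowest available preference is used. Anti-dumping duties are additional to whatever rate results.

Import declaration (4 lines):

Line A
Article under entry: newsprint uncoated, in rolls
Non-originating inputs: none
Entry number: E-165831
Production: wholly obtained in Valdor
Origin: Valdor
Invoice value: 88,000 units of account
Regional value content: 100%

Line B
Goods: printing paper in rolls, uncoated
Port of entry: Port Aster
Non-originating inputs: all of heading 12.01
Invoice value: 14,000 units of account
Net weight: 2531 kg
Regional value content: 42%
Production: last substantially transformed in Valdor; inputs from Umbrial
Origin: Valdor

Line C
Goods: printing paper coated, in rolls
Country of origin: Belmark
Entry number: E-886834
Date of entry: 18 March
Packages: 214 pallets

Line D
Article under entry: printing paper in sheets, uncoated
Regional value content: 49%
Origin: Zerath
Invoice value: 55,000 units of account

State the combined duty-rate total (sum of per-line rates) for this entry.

Line A: newsprint → 12.01; uncoated → 12.01.01; in rolls → 12.01.01.02. Scheduled 37%. Valdor agreement on 12.02.02.01: 12.01.01.02 not covered; Valdor agreement on 12.02.02: 12.01.01.02 not covered; Valdor agreement on 12.01.01: CTH met → 15% available; preferential 15%. → 15%.
Line B: printing paper → 12.02; uncoated → 12.02.01; in rolls → 12.02.01.02. Scheduled 9%. quota on 12.02.01 open → in-quota 11%; Valdor agreement on 12.02.02.01: 12.02.01.02 not covered; Valdor agreement on 12.02.02: 12.02.01.02 not covered; Valdor agreement on 12.01.01: 12.02.01.02 not covered. → 11%.
Line C: printing paper → 12.02; coated → 12.02.02; in rolls → 12.02.02.01. Scheduled 21%. No special measure applies. → 21%.
Line D: printing paper → 12.02; uncoated → 12.02.01; in sheets → 12.02.01.01. Scheduled 31%. quota on 12.02.01 open → in-quota 11%; Zerath agreement on 12.02.02.01: 12.02.01.01 not covered. → 11%.
Sum: 15% + 11% + 21% + 11% = 58%.

58%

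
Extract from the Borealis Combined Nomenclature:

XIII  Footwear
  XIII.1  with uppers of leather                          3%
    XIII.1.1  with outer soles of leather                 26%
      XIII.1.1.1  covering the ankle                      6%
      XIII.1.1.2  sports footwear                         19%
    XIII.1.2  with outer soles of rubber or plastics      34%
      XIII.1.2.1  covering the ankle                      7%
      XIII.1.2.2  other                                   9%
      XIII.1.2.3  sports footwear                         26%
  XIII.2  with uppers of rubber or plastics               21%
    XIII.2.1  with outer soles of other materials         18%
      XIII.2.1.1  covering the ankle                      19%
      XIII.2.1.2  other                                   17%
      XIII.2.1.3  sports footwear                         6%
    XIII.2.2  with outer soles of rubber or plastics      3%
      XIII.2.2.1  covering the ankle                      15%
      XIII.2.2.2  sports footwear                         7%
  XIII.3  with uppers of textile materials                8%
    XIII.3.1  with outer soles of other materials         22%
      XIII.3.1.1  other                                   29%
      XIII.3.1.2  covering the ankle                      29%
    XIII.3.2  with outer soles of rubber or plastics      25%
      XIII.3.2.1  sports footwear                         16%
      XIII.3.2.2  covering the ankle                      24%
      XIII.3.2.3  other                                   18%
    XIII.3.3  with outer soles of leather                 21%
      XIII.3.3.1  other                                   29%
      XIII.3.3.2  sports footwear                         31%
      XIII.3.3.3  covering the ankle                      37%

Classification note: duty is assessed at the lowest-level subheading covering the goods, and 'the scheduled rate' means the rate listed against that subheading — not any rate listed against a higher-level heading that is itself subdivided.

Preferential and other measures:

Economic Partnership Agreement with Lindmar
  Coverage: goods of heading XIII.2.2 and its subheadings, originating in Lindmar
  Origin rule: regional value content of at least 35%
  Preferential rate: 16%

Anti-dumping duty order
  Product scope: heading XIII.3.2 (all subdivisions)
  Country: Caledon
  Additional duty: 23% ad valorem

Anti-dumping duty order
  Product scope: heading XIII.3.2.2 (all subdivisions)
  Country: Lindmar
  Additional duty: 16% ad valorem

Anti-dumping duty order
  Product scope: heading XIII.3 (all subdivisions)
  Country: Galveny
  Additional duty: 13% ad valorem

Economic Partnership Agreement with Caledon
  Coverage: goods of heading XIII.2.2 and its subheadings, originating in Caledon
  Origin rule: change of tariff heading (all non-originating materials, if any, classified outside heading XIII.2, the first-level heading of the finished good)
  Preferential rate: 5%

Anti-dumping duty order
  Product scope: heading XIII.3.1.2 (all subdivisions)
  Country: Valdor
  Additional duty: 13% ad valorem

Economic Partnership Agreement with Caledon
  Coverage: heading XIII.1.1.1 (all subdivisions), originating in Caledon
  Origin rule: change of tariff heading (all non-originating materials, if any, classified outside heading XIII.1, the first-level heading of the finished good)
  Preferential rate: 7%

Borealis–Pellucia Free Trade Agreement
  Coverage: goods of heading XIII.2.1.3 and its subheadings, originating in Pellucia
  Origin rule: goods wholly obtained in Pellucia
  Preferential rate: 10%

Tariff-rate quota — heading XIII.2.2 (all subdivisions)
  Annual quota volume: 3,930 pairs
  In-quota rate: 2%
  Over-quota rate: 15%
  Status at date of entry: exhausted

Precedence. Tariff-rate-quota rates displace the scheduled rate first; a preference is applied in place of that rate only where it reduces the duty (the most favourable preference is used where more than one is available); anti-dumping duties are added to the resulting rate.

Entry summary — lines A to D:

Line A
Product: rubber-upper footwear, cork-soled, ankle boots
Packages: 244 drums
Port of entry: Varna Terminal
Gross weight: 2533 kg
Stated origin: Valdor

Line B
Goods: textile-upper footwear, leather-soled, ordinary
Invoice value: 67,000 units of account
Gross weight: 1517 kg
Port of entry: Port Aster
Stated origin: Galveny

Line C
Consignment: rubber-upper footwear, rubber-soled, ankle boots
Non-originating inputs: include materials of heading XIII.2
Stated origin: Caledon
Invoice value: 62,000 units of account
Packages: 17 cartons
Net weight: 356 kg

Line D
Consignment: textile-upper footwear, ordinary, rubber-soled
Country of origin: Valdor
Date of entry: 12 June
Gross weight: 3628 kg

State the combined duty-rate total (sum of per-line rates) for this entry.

94%

Line A: rubber-upper → XIII.2; cork-soled → XIII.2.1; ankle boots → XIII.2.1.1. Scheduled 19%. No special measure applies. → 19%.
Line B: textile-upper → XIII.3; leather-soled → XIII.3.3; ordinary → XIII.3.3.1. Scheduled 29%. anti-dumping (Galveny, XIII.3): +13%; total 29% + 13% = 42%. → 42%.
Line C: rubber-upper → XIII.2; rubber-soled → XIII.2.2; ankle boots → XIII.2.2.1. Scheduled 15%. quota on XIII.2.2 exhausted → over-quota 15%; Caledon agreement on XIII.2.2: CTH not met; Caledon agreement on XIII.1.1.1: XIII.2.2.1 not covered. → 15%.
Line D: textile-upper → XIII.3; rubber-soled → XIII.3.2; ordinary → XIII.3.2.3. Scheduled 18%. No special measure applies. → 18%.
Sum: 19% + 42% + 15% + 18% = 94%.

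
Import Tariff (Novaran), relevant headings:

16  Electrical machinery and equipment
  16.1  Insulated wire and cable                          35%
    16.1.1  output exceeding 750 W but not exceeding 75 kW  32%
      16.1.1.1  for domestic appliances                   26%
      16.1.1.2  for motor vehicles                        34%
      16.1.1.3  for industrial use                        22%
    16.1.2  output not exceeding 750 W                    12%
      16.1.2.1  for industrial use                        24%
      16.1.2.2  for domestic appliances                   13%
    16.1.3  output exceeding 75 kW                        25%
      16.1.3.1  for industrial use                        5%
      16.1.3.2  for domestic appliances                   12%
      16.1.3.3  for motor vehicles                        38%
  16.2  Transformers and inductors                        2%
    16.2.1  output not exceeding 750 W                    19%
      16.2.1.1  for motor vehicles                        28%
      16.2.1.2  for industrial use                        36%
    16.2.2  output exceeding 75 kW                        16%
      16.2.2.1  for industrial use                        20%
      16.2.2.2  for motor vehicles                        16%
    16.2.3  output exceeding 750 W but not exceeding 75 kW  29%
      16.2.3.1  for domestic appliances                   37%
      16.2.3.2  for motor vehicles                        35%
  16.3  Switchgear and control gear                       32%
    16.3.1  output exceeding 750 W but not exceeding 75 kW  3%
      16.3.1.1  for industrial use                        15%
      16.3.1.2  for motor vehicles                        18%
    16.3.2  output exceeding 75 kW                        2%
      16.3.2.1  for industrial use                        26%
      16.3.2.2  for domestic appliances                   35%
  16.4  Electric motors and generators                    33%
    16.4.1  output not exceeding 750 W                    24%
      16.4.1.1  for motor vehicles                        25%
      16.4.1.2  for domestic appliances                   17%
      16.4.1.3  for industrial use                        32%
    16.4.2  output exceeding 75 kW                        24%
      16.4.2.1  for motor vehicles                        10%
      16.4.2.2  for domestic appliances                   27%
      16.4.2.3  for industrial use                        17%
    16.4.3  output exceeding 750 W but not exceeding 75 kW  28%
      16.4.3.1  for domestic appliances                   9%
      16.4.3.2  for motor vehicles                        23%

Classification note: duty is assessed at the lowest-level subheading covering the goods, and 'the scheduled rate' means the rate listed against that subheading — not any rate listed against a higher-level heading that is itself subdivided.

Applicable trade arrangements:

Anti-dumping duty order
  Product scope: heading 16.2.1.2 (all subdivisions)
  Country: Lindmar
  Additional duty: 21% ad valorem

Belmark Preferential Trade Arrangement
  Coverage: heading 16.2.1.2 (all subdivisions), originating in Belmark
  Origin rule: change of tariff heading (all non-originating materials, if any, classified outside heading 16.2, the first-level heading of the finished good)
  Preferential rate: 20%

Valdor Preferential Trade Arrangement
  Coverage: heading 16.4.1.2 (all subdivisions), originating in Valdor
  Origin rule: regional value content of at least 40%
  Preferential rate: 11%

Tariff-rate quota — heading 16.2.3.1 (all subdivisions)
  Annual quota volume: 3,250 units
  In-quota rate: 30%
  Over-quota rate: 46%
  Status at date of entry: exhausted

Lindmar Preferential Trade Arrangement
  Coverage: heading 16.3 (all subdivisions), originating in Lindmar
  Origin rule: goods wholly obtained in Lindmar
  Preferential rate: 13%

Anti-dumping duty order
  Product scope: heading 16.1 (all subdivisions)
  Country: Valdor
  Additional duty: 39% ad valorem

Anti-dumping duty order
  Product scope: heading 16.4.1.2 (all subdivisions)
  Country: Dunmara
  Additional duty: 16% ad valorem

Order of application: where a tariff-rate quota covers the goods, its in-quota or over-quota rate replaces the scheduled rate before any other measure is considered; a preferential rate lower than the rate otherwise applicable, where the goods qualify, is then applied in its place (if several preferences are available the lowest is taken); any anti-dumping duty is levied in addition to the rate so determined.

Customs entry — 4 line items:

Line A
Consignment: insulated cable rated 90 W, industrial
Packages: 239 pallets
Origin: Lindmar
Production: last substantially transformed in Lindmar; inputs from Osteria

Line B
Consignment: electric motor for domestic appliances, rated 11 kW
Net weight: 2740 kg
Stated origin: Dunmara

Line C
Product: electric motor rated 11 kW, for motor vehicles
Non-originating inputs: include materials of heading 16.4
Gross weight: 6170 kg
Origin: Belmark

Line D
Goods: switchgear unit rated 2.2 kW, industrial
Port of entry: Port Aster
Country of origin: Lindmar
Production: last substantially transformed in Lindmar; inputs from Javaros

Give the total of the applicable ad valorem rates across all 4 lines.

71%

Line A: insulated cable → 16.1; rated 90 W → 16.1.2; industrial → 16.1.2.1. Scheduled 24%. Lindmar agreement on 16.3: 16.1.2.1 not covered. → 24%.
Line B: electric motor → 16.4; rated 11 kW → 16.4.3; for domestic appliances → 16.4.3.1. Scheduled 9%. No special measure applies. → 9%.
Line C: electric motor → 16.4; rated 11 kW → 16.4.3; for motor vehicles → 16.4.3.2. Scheduled 23%. Belmark agreement on 16.2.1.2: 16.4.3.2 not covered. → 23%.
Line D: switchgear unit → 16.3; rated 2.2 kW → 16.3.1; industrial → 16.3.1.1. Scheduled 15%. Lindmar agreement on 16.3: not wholly obtained. → 15%.
Sum: 24% + 9% + 23% + 15% = 71%.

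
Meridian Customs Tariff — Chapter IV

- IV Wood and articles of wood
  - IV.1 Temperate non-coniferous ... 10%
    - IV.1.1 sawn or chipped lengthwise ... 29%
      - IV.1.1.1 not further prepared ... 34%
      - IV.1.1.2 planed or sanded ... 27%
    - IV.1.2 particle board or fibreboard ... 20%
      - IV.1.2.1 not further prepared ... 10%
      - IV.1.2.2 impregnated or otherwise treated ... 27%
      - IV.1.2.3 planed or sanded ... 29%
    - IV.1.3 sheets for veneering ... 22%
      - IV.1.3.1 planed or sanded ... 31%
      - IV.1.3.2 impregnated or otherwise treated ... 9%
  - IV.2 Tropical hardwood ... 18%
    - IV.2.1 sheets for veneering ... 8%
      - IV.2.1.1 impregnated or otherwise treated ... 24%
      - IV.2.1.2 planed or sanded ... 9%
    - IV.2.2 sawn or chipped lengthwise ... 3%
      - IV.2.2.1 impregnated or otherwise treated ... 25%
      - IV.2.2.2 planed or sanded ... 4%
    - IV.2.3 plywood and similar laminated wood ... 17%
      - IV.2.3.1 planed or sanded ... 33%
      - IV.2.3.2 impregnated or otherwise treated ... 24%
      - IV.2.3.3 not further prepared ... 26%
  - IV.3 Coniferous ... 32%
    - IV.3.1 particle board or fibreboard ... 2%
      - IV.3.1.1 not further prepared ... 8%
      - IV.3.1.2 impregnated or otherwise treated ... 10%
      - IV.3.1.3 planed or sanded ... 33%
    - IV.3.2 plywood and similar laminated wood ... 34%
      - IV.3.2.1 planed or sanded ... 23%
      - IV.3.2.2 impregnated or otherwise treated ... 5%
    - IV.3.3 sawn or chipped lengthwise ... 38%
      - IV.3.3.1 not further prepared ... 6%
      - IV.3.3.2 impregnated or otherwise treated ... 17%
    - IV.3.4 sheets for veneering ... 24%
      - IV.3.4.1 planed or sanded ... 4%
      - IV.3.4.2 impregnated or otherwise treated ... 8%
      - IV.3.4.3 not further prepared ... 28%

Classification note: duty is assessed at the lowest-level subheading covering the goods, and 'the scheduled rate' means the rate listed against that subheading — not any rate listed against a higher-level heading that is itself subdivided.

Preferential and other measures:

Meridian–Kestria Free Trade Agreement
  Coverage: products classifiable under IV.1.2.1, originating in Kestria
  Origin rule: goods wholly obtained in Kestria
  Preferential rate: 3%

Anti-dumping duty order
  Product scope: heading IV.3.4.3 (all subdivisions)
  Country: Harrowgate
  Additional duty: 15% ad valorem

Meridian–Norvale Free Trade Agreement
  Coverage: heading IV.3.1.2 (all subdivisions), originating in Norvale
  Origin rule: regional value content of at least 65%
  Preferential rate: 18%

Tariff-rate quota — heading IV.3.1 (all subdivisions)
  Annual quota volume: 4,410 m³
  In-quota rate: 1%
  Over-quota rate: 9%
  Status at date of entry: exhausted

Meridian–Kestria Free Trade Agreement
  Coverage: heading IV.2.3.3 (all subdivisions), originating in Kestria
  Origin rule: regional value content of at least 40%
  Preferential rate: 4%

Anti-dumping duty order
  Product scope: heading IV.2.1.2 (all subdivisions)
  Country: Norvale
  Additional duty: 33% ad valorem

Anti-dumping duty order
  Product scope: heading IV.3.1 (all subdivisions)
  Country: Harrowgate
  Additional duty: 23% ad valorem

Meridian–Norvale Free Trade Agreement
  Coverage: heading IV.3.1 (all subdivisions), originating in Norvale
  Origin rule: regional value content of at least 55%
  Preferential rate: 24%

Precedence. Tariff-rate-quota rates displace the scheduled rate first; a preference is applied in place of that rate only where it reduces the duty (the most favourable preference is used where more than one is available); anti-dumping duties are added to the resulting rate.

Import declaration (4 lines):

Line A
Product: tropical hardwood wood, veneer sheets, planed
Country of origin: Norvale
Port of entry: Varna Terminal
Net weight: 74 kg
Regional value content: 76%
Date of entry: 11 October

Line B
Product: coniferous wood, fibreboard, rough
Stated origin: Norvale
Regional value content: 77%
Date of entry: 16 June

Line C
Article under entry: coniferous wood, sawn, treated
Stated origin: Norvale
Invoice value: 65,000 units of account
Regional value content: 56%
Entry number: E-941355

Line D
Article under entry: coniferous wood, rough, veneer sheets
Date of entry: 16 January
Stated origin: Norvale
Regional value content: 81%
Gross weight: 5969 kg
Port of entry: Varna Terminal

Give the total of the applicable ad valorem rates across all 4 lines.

96%

Line A: tropical hardwood → IV.2; veneer sheets → IV.2.1; planed → IV.2.1.2. Scheduled 9%. Norvale agreement on IV.3.1.2: IV.2.1.2 not covered; Norvale agreement on IV.3.1: IV.2.1.2 not covered; anti-dumping (Norvale, IV.2.1.2): +33%; total 9% + 33% = 42%. → 42%.
Line B: coniferous → IV.3; fibreboard → IV.3.1; rough → IV.3.1.1. Scheduled 8%. quota on IV.3.1 exhausted → over-quota 9%; Norvale agreement on IV.3.1.2: IV.3.1.1 not covered; Norvale agreement on IV.3.1: RVC ≥ 55% → 24% available; preference 24% not lower than 9% → no reduction. → 9%.
Line C: coniferous → IV.3; sawn → IV.3.3; treated → IV.3.3.2. Scheduled 17%. Norvale agreement on IV.3.1.2: IV.3.3.2 not covered; Norvale agreement on IV.3.1: IV.3.3.2 not covered. → 17%.
Line D: coniferous → IV.3; veneer sheets → IV.3.4; rough → IV.3.4.3. Scheduled 28%. Norvale agreement on IV.3.1.2: IV.3.4.3 not covered; Norvale agreement on IV.3.1: IV.3.4.3 not covered. → 28%.
Sum: 42% + 9% + 17% + 28% = 96%.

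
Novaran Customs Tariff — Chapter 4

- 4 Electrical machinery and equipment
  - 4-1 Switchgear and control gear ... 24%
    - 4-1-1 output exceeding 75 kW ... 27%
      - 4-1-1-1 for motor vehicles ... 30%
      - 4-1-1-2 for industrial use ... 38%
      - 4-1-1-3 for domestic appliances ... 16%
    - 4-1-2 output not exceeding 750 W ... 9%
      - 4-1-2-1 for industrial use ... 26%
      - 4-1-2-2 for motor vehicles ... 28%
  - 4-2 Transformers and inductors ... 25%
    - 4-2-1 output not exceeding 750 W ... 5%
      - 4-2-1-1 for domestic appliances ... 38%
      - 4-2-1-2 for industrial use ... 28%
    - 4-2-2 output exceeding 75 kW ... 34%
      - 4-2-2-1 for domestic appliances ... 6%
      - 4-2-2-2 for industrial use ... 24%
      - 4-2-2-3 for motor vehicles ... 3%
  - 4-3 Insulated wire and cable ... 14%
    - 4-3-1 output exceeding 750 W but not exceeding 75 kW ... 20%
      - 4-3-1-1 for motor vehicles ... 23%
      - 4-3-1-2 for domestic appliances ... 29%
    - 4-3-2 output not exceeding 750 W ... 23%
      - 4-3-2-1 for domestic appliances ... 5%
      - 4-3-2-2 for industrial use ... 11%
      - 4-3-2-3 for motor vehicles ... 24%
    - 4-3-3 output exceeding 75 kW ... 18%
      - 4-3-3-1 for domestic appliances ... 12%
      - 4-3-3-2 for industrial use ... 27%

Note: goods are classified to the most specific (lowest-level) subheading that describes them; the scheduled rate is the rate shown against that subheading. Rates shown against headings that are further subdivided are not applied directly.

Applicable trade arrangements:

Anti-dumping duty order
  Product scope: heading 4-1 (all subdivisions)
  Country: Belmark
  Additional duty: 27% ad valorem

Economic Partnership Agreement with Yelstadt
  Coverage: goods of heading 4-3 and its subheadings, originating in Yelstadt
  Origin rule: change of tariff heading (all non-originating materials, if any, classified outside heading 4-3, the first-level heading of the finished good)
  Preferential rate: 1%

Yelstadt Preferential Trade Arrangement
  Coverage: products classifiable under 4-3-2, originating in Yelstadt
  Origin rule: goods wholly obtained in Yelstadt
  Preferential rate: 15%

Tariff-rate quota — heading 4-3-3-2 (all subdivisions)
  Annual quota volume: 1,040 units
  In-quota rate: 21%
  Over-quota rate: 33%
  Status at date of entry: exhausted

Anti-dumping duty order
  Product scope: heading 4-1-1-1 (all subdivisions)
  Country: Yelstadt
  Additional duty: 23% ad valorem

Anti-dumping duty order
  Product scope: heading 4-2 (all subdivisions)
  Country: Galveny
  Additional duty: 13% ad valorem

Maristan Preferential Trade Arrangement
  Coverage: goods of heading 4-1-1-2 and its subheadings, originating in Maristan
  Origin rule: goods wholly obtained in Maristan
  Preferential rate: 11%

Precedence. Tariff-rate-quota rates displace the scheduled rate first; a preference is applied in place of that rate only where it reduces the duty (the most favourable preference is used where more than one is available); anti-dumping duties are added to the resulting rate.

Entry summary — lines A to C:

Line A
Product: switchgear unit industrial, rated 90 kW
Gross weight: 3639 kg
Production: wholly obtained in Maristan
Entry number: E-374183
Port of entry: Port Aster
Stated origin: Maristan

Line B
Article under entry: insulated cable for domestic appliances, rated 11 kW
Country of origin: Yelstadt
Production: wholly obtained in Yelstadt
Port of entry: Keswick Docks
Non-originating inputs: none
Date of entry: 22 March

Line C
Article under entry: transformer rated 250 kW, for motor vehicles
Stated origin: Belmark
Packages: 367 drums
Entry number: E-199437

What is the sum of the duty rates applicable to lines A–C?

Line A: switchgear unit → 4-1; rated 90 kW → 4-1-1; industrial → 4-1-1-2. Scheduled 38%. Maristan agreement on 4-1-1-2: wholly obtained → 11% available; preferential 11%. → 11%.
Line B: insulated cable → 4-3; rated 11 kW → 4-3-1; for domestic appliances → 4-3-1-2. Scheduled 29%. Yelstadt agreement on 4-3: CTH met → 1% available; Yelstadt agreement on 4-3-2: 4-3-1-2 not covered; preferential 1%. → 1%.
Line C: transformer → 4-2; rated 250 kW → 4-2-2; for motor vehicles → 4-2-2-3. Scheduled 3%. No special measure applies. → 3%.
Sum: 11% + 1% + 3% = 15%.

15%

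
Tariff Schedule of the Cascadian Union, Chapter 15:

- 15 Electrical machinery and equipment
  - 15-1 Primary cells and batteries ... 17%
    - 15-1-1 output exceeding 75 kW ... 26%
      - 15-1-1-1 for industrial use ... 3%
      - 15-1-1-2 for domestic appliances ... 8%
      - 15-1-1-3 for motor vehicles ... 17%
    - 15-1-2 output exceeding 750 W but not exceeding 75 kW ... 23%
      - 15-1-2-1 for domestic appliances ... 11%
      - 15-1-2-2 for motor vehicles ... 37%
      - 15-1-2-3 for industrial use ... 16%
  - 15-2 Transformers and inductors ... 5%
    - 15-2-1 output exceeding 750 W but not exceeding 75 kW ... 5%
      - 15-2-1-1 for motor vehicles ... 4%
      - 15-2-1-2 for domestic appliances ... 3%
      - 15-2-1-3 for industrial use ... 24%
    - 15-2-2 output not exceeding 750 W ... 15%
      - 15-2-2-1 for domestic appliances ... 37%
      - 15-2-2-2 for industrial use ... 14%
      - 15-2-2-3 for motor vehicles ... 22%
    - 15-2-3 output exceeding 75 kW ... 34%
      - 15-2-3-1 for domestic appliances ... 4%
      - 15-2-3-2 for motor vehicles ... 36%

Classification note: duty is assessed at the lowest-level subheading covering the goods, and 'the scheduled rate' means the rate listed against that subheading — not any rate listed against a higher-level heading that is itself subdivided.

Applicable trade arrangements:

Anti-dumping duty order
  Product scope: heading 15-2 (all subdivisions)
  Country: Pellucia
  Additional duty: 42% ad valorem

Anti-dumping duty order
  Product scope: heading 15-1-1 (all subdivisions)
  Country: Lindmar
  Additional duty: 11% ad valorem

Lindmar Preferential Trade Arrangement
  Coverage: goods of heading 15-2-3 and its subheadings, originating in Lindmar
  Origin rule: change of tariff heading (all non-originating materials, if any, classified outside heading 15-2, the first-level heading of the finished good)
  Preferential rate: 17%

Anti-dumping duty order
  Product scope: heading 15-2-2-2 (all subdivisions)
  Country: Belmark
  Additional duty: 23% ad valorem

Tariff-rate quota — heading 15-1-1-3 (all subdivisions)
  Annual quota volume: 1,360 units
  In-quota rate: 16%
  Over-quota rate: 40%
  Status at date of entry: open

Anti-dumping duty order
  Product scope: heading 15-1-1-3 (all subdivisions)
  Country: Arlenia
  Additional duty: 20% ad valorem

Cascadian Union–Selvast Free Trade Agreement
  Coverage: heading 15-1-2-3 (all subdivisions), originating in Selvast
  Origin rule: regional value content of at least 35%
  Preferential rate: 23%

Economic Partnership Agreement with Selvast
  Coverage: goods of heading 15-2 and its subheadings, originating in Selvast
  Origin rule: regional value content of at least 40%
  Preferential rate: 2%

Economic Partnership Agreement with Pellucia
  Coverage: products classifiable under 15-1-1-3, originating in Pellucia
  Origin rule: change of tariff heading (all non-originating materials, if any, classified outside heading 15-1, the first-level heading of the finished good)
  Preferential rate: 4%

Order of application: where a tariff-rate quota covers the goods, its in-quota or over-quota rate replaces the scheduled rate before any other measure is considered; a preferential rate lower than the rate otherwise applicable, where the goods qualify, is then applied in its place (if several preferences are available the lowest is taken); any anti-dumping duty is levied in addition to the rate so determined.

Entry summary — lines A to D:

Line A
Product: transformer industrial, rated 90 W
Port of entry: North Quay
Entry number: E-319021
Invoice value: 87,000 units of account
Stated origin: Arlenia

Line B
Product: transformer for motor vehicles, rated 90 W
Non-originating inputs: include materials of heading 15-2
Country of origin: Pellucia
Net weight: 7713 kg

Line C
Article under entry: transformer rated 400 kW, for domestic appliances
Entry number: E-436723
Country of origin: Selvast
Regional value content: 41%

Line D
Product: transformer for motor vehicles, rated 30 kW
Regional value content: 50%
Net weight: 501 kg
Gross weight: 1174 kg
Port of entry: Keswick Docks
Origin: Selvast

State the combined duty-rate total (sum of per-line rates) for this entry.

82%

Line A: transformer → 15-2; rated 90 W → 15-2-2; industrial → 15-2-2-2. Scheduled 14%. No special measure applies. → 14%.
Line B: transformer → 15-2; rated 90 W → 15-2-2; for motor vehicles → 15-2-2-3. Scheduled 22%. Pellucia agreement on 15-1-1-3: 15-2-2-3 not covered; anti-dumping (Pellucia, 15-2): +42%; total 22% + 42% = 64%. → 64%.
Line C: transformer → 15-2; rated 400 kW → 15-2-3; for domestic appliances → 15-2-3-1. Scheduled 4%. Selvast agreement on 15-1-2-3: 15-2-3-1 not covered; Selvast agreement on 15-2: RVC ≥ 40% → 2% available; preferential 2%. → 2%.
Line D: transformer → 15-2; rated 30 kW → 15-2-1; for motor vehicles → 15-2-1-1. Scheduled 4%. Selvast agreement on 15-1-2-3: 15-2-1-1 not covered; Selvast agreement on 15-2: RVC ≥ 40% → 2% available; preferential 2%. → 2%.
Sum: 14% + 64% + 2% + 2% = 82%.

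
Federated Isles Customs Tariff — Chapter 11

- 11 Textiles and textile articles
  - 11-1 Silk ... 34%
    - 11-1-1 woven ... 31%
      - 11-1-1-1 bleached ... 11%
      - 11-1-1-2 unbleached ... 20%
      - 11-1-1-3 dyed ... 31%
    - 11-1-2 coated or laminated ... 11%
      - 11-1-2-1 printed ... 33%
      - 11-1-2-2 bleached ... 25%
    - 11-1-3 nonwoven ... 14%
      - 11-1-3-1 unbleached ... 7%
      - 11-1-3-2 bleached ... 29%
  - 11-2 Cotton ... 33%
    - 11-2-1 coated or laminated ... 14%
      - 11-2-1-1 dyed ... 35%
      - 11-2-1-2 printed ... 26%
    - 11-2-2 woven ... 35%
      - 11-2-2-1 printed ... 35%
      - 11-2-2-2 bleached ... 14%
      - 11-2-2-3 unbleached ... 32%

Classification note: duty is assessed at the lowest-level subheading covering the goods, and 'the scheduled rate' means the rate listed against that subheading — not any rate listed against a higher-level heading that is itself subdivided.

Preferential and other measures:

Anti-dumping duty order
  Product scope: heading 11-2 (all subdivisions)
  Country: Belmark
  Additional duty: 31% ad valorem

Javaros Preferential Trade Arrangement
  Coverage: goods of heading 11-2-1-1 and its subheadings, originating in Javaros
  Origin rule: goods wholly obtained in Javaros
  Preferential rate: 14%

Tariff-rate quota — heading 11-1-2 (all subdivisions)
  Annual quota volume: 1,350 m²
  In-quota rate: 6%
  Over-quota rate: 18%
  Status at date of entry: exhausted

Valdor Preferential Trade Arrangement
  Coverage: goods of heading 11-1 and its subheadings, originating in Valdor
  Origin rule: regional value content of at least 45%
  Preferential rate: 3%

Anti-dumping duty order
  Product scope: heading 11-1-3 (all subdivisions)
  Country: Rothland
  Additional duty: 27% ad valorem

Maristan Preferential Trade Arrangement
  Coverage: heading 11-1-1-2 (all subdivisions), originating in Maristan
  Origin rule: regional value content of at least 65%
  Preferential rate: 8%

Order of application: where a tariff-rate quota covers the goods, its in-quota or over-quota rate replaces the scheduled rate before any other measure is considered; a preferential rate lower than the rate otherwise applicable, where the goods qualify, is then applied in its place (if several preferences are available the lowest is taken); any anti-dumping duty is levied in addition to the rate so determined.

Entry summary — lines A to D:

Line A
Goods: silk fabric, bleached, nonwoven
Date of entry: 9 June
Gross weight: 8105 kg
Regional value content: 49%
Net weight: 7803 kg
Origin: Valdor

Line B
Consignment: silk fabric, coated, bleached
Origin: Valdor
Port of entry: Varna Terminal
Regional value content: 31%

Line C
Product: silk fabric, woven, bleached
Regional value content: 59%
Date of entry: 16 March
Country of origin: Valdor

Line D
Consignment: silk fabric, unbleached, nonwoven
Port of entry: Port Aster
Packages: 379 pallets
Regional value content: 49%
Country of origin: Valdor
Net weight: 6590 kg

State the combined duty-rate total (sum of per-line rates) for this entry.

27%

Line A: silk → 11-1; nonwoven → 11-1-3; bleached → 11-1-3-2. Scheduled 29%. Valdor agreement on 11-1: RVC ≥ 45% → 3% available; preferential 3%. → 3%.
Line B: silk → 11-1; coated → 11-1-2; bleached → 11-1-2-2. Scheduled 25%. quota on 11-1-2 exhausted → over-quota 18%; Valdor agreement on 11-1: RVC < 45%. → 18%.
Line C: silk → 11-1; woven → 11-1-1; bleached → 11-1-1-1. Scheduled 11%. Valdor agreement on 11-1: RVC ≥ 45% → 3% available; preferential 3%. → 3%.
Line D: silk → 11-1; nonwoven → 11-1-3; unbleached → 11-1-3-1. Scheduled 7%. Valdor agreement on 11-1: RVC ≥ 45% → 3% available; preferential 3%. → 3%.
Sum: 3% + 18% + 3% + 3% = 27%.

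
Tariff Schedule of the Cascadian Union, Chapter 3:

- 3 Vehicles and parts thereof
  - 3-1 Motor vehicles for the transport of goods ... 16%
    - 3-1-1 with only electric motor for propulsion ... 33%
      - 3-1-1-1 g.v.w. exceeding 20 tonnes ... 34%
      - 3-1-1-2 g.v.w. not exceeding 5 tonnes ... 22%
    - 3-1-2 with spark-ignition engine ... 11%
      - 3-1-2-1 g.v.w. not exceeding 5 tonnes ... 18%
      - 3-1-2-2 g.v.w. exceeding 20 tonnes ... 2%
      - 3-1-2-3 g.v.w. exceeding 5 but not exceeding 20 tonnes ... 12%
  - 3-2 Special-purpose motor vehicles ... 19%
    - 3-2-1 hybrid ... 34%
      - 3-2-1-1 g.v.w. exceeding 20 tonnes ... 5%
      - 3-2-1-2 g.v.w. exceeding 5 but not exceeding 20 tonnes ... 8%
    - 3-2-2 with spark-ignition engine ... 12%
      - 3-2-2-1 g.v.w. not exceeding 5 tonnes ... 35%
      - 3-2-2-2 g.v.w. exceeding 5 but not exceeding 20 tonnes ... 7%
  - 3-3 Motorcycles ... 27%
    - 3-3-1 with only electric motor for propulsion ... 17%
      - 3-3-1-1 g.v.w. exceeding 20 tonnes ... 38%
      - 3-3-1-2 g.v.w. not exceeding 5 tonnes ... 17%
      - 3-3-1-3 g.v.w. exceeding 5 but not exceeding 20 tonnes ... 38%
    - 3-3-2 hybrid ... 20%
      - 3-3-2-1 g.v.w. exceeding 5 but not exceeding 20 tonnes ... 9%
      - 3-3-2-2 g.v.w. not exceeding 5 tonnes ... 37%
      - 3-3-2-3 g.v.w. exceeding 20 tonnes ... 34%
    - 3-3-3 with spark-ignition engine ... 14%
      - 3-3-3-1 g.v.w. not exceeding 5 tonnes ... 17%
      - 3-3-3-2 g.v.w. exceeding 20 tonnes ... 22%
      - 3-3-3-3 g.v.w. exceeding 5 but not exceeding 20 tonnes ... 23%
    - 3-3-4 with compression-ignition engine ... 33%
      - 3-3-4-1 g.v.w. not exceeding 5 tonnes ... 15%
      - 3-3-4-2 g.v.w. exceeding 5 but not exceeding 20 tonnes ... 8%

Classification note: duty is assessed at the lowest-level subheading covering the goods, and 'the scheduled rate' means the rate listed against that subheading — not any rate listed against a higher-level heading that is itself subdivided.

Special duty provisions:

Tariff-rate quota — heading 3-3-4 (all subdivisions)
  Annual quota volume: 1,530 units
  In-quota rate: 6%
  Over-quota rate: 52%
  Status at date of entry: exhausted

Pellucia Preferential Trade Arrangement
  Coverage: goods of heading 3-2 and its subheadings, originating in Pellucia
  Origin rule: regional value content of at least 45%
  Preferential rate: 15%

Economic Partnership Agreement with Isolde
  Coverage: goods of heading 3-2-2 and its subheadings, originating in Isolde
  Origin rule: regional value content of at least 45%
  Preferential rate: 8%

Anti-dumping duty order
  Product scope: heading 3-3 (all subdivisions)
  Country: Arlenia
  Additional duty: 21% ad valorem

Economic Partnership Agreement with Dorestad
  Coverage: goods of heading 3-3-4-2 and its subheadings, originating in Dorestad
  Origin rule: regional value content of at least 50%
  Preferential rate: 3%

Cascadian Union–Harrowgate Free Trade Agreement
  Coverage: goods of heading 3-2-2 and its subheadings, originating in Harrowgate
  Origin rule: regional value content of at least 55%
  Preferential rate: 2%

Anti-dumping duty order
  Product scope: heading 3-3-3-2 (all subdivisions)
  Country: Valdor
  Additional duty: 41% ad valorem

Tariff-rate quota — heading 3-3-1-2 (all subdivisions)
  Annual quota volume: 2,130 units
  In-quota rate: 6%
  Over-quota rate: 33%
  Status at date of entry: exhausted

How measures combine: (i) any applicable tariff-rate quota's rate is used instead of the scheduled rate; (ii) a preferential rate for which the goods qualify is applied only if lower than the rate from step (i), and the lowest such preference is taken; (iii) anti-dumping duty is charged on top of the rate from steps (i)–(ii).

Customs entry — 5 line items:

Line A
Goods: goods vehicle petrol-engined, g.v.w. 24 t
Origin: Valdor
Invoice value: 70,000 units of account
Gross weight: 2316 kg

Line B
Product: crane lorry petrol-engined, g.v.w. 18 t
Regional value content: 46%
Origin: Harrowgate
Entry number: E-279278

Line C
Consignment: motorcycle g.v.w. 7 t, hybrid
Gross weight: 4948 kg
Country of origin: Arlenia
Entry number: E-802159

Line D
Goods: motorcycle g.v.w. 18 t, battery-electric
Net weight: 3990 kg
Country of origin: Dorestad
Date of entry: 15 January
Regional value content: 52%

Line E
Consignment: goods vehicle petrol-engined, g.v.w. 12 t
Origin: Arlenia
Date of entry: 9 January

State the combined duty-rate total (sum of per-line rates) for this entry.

89%

Line A: goods vehicle → 3-1; petrol-engined → 3-1-2; g.v.w. 24 t → 3-1-2-2. Scheduled 2%. No special measure applies. → 2%.
Line B: crane lorry → 3-2; petrol-engined → 3-2-2; g.v.w. 18 t → 3-2-2-2. Scheduled 7%. Harrowgate agreement on 3-2-2: RVC < 55%. → 7%.
Line C: motorcycle → 3-3; hybrid → 3-3-2; g.v.w. 7 t → 3-3-2-1. Scheduled 9%. anti-dumping (Arlenia, 3-3): +21%; total 9% + 21% = 30%. → 30%.
Line D: motorcycle → 3-3; battery-electric → 3-3-1; g.v.w. 18 t → 3-3-1-3. Scheduled 38%. Dorestad agreement on 3-3-4-2: 3-3-1-3 not covered. → 38%.
Line E: goods vehicle → 3-1; petrol-engined → 3-1-2; g.v.w. 12 t → 3-1-2-3. Scheduled 12%. No special measure applies. → 12%.
Sum: 2% + 7% + 30% + 38% + 12% = 89%.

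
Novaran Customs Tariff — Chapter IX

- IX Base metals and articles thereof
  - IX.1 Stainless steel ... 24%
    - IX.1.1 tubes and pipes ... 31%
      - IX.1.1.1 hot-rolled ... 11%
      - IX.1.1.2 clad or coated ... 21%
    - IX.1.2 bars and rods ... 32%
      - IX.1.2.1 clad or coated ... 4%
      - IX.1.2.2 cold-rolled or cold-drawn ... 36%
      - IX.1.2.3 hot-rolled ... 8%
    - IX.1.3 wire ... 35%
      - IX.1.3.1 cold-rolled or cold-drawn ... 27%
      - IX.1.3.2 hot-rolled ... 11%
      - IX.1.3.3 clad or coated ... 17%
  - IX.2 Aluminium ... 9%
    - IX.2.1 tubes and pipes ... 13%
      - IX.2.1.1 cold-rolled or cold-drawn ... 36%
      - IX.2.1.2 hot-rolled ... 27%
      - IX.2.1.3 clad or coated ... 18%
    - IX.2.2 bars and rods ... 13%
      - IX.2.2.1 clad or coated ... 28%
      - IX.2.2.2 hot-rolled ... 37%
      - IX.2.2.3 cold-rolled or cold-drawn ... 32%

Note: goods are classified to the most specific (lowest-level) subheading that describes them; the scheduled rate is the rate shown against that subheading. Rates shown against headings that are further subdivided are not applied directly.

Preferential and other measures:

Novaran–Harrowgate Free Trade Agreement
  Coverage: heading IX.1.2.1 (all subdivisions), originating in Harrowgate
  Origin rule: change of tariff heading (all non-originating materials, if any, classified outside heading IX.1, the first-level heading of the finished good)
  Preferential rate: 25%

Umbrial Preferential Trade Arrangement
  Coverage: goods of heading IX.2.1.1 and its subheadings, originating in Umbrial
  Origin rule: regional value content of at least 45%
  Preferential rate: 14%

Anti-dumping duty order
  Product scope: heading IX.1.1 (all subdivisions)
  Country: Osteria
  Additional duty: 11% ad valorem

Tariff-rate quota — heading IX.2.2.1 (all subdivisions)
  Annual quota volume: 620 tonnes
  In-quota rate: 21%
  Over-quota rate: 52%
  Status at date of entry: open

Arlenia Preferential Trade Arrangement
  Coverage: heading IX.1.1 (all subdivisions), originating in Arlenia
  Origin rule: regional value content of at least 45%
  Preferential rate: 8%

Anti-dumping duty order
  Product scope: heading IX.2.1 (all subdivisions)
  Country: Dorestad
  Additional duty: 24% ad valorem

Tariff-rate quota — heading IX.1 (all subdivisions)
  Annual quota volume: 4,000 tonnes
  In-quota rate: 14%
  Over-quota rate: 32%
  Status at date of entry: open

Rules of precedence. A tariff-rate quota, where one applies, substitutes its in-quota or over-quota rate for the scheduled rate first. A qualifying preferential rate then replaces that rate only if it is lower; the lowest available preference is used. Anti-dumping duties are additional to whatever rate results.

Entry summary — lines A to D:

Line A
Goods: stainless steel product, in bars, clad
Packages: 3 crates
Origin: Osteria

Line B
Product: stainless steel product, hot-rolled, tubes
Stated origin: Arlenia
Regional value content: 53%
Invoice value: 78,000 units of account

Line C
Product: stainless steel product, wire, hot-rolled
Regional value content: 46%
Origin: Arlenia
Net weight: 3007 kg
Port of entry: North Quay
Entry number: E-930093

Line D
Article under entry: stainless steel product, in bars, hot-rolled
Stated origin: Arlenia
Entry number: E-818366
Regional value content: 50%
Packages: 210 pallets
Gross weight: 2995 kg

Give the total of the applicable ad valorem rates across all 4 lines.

Line A: stainless steel → IX.1; in bars → IX.1.2; clad → IX.1.2.1. Scheduled 4%. quota on IX.1 open → in-quota 14%. → 14%.
Line B: stainless steel → IX.1; tubes → IX.1.1; hot-rolled → IX.1.1.1. Scheduled 11%. quota on IX.1 open → in-quota 14%; Arlenia agreement on IX.1.1: RVC ≥ 45% → 8% available; preferential 8%. → 8%.
Line C: stainless steel → IX.1; wire → IX.1.3; hot-rolled → IX.1.3.2. Scheduled 11%. quota on IX.1 open → in-quota 14%; Arlenia agreement on IX.1.1: IX.1.3.2 not covered. → 14%.
Line D: stainless steel → IX.1; in bars → IX.1.2; hot-rolled → IX.1.2.3. Scheduled 8%. quota on IX.1 open → in-quota 14%; Arlenia agreement on IX.1.1: IX.1.2.3 not covered. → 14%.
Sum: 14% + 8% + 14% + 14% = 50%.

50%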